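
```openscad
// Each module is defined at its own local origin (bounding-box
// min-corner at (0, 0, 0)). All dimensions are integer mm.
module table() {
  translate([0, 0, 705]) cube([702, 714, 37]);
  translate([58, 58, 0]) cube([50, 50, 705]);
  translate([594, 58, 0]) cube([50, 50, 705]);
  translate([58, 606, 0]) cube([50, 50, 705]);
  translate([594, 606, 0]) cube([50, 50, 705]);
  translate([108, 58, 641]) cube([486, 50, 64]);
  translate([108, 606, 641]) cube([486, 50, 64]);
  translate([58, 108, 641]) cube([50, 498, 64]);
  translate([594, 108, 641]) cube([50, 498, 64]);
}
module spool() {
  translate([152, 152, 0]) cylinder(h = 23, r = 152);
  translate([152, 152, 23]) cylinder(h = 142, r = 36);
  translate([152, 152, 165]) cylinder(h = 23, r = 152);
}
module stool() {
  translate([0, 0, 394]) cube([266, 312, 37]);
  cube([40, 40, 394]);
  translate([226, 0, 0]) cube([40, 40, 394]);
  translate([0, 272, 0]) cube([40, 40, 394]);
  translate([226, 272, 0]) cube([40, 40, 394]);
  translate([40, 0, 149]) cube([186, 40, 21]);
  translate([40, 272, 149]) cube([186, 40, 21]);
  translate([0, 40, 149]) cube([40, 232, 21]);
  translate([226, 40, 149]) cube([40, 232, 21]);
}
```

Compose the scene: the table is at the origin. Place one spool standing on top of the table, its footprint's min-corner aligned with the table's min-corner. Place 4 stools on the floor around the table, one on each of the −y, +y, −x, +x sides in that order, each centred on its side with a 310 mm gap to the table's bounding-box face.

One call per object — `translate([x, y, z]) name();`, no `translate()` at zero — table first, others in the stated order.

table();
translate([0, 0, 742]) spool();
translate([218, -622, 0]) stool();
translate([218, 1024, 0]) stool();
translate([-576, 201, 0]) stool();
translate([1012, 201, 0]) stool();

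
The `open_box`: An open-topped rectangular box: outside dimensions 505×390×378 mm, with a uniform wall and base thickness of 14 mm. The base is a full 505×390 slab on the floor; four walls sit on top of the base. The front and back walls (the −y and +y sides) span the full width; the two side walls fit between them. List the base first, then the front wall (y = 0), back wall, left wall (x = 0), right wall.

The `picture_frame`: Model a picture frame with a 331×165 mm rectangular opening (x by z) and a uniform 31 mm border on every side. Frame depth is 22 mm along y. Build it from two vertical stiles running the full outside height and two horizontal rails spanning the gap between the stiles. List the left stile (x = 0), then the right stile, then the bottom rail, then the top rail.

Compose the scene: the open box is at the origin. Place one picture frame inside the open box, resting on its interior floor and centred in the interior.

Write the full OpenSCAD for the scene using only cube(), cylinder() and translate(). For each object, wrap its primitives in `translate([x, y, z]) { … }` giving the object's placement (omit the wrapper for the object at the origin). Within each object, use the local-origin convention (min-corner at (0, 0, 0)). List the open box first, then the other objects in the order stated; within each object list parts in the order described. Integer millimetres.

cube([505, 390, 14]);
translate([0, 0, 14]) cube([505, 14, 364]);
translate([0, 376, 14]) cube([505, 14, 364]);
translate([0, 14, 14]) cube([14, 362, 364]);
translate([491, 14, 14]) cube([14, 362, 364]);
translate([56, 184, 14]) {
  cube([31, 22, 227]);
  translate([362, 0, 0]) cube([31, 22, 227]);
  translate([31, 0, 0]) cube([331, 22, 31]);
  translate([31, 0, 196]) cube([331, 22, 31]);
}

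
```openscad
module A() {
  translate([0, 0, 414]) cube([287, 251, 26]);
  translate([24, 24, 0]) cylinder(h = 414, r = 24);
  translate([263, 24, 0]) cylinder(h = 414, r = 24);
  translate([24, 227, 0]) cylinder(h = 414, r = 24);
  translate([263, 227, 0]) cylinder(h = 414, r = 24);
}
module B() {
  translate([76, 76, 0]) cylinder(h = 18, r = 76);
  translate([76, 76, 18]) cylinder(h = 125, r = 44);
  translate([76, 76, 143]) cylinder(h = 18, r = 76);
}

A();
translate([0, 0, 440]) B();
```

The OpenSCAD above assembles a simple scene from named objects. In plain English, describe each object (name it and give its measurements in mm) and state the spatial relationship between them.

A is a four-legged stool. The seat is a 287×251×26 mm slab whose top surface is at z = 440 mm; four round legs, each 48 mm in diameter, run from the floor (z = 0) to the underside of the seat, each leg's axis is inset half a diameter from the nearest pair of seat edges (so the leg's bounding box is flush with the corner).

B is a spool: two coaxial disc flanges of radius 76 mm and thickness 18 mm, joined by a core cylinder of radius 44 mm and height 125 mm. The lower flange rests on z = 0 and the three cylinders share a vertical axis.

The spool is on top of the stool.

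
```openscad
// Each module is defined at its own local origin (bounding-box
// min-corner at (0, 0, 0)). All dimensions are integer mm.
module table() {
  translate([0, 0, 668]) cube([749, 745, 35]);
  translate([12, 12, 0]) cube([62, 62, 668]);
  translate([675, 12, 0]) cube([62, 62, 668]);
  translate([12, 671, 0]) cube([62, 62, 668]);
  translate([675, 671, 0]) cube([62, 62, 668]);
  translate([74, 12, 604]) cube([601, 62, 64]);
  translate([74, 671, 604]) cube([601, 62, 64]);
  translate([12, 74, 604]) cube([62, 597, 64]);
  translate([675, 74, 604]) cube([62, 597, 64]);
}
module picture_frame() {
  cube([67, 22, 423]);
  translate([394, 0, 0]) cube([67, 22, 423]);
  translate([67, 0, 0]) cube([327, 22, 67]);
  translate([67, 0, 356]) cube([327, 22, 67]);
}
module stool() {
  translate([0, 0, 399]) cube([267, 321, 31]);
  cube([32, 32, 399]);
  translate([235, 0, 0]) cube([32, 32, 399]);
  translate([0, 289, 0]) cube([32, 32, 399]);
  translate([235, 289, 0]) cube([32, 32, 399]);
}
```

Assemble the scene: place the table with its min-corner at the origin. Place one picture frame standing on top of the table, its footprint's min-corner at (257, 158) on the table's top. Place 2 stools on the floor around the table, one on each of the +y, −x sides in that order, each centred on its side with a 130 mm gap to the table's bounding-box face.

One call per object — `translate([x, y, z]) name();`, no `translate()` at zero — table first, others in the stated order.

table();
translate([257, 158, 703]) picture_frame();
translate([241, 875, 0]) stool();
translate([-397, 212, 0]) stool();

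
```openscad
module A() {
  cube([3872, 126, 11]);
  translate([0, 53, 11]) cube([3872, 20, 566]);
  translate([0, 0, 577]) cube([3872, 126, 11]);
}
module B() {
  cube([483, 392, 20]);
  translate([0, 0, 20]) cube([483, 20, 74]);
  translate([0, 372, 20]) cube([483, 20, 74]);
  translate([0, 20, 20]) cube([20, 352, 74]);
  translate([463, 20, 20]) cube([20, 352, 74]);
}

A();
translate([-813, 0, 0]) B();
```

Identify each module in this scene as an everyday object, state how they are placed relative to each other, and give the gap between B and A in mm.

A is an I-beam. B is an open box. The open box is on the floor beside the I-beam on its −x side. The gap between the open box and the I-beam is 330 mm.

The open box's nearest face is 330 mm from the I-beam's −x face.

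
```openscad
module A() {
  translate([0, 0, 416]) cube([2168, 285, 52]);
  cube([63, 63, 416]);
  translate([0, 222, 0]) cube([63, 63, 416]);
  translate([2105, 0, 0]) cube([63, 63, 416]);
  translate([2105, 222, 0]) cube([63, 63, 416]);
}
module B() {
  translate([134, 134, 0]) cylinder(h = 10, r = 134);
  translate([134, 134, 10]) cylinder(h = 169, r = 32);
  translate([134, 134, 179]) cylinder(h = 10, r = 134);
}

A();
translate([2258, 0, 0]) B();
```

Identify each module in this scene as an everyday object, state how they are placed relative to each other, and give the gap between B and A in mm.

A is a bench. B is a spool. The spool is on the floor beside the bench on its +x side. The gap between the spool and the bench is 90 mm.

The spool's nearest face is 90 mm from the bench's +x face.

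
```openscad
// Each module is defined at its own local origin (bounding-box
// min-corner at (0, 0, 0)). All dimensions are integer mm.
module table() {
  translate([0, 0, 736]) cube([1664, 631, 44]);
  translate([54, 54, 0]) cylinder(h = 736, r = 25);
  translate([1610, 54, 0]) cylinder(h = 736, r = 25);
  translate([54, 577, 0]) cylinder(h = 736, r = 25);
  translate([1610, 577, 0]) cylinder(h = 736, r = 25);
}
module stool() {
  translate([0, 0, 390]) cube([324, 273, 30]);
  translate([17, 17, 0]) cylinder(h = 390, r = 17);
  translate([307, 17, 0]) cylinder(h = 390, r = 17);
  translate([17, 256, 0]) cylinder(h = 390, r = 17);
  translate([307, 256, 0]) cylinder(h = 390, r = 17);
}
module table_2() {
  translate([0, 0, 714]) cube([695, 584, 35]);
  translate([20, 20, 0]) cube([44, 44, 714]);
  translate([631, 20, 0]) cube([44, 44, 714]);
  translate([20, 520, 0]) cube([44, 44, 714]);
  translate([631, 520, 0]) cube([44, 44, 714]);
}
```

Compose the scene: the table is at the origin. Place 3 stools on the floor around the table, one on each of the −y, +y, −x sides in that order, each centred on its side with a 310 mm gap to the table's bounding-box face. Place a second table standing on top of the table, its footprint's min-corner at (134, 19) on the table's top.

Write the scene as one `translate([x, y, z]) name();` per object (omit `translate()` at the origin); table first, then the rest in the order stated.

table();
translate([670, -583, 0]) stool();
translate([670, 941, 0]) stool();
translate([-634, 179, 0]) stool();
translate([134, 19, 780]) table_2();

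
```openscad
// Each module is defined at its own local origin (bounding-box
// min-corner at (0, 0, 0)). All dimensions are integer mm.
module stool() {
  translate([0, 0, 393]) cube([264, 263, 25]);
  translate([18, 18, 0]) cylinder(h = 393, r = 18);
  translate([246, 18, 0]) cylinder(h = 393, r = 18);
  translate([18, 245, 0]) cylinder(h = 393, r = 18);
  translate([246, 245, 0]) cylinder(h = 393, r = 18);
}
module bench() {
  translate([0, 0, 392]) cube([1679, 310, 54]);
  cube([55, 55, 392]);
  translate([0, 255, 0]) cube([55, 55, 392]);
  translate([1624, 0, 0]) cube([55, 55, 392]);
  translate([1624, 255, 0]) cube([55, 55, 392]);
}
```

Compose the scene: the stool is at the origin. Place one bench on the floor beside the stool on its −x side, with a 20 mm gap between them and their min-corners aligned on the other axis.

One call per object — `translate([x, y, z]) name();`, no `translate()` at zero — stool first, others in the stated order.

stool();
translate([-1699, 0, 0]) bench();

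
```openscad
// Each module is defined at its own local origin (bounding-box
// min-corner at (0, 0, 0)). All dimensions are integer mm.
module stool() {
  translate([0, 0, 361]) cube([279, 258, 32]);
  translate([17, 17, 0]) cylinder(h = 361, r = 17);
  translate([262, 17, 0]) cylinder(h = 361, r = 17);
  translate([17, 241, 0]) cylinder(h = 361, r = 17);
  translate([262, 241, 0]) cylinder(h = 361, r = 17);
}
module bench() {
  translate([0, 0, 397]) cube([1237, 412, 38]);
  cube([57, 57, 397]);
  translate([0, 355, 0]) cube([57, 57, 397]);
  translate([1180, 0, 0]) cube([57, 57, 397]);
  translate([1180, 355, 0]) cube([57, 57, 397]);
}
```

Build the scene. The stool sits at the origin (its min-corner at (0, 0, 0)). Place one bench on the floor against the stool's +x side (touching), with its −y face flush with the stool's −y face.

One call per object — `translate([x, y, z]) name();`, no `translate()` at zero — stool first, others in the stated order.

stool();
translate([279, 0, 0]) bench();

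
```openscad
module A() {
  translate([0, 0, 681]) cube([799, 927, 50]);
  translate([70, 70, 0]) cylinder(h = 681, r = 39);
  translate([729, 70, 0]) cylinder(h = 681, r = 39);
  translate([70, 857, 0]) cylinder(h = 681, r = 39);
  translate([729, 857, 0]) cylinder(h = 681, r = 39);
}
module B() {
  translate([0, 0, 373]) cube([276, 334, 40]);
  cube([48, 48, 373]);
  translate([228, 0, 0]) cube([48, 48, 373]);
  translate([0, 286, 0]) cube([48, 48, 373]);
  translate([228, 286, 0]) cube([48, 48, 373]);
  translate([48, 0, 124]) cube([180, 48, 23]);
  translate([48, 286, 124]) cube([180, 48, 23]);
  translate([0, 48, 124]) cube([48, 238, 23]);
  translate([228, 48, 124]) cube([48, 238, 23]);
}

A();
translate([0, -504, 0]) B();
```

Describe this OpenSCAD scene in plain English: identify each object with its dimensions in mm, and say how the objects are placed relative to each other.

A is a rectangular dining table. The top is 799×927×50 mm with its upper surface at z = 731 mm. It stands on four round legs of 78 mm diameter, each leg's bounding box inset 31 mm from the nearest pair of top edges, running from the floor to the underside of the top.

B is a simple wooden stool: a rectangular seat 276 mm (x) by 334 mm (y), 40 mm thick, top face at z = 413 mm, on four square legs, each 48×48 mm in cross-section. The legs rest on z = 0, each flush with a corner of the seat. Four stretchers, 48 mm wide and 23 mm tall, connect adjacent legs with their undersides at z = 124 mm, each running between the inner faces of the legs it joins and aligned with the legs' outer faces on the other axis.

The stool is on the floor beside the table on its −y side.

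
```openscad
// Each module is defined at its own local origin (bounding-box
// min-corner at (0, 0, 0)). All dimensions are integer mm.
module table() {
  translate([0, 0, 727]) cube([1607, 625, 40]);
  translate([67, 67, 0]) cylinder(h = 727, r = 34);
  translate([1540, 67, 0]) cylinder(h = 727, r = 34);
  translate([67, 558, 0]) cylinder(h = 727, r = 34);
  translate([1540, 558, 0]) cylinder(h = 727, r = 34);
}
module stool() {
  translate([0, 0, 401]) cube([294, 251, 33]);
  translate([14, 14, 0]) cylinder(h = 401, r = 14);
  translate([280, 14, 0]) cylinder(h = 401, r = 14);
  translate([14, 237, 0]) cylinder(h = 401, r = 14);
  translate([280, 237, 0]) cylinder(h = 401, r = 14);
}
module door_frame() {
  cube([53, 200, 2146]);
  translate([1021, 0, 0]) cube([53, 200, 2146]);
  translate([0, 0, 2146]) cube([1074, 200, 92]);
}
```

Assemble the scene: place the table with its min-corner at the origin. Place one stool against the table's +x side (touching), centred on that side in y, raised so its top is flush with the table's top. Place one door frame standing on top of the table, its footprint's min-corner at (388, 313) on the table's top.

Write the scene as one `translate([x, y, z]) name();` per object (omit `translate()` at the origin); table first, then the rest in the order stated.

table();
translate([1607, 187, 333]) stool();
translate([388, 313, 767]) door_frame();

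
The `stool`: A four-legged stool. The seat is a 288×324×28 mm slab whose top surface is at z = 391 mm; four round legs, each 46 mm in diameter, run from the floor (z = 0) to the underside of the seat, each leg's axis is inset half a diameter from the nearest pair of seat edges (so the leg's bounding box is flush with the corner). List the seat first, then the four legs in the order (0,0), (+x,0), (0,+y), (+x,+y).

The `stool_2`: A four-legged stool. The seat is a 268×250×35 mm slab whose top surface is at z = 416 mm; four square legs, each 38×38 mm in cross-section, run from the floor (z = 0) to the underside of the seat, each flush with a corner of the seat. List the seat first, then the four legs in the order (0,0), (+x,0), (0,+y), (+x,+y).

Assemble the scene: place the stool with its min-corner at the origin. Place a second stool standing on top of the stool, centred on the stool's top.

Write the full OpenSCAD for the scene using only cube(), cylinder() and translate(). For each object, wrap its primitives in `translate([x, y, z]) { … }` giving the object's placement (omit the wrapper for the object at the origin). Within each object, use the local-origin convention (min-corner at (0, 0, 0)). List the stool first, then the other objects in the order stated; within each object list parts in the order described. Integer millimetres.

translate([0, 0, 363]) cube([288, 324, 28]);
translate([23, 23, 0]) cylinder(h = 363, r = 23);
translate([265, 23, 0]) cylinder(h = 363, r = 23);
translate([23, 301, 0]) cylinder(h = 363, r = 23);
translate([265, 301, 0]) cylinder(h = 363, r = 23);
translate([10, 37, 391]) {
  translate([0, 0, 381]) cube([268, 250, 35]);
  cube([38, 38, 381]);
  translate([230, 0, 0]) cube([38, 38, 381]);
  translate([0, 212, 0]) cube([38, 38, 381]);
  translate([230, 212, 0]) cube([38, 38, 381]);
}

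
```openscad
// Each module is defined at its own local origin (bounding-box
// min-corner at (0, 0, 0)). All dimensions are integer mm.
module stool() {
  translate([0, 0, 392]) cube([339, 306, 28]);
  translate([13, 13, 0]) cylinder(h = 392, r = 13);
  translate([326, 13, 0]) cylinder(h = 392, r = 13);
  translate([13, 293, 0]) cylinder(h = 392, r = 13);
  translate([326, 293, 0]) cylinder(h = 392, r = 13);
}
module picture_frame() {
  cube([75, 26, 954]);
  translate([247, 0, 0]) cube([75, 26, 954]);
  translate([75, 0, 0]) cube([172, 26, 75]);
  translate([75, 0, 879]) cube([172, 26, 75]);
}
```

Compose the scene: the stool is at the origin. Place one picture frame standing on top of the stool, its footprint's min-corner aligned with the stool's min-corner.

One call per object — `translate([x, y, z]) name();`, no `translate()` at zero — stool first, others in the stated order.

stool();
translate([0, 0, 420]) picture_frame();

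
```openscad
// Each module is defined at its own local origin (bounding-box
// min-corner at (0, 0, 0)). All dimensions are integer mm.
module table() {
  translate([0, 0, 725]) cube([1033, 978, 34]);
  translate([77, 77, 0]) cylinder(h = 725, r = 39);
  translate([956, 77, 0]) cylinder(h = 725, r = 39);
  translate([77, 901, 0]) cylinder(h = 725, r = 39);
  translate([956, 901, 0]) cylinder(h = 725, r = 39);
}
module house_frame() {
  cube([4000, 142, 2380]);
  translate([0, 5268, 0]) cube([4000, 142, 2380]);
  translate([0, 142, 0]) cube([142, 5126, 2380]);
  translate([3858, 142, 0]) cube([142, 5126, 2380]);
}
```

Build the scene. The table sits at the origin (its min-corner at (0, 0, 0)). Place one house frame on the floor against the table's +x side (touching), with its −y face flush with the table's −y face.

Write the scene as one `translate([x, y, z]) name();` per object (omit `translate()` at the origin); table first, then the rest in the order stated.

table();
translate([1033, 0, 0]) house_frame();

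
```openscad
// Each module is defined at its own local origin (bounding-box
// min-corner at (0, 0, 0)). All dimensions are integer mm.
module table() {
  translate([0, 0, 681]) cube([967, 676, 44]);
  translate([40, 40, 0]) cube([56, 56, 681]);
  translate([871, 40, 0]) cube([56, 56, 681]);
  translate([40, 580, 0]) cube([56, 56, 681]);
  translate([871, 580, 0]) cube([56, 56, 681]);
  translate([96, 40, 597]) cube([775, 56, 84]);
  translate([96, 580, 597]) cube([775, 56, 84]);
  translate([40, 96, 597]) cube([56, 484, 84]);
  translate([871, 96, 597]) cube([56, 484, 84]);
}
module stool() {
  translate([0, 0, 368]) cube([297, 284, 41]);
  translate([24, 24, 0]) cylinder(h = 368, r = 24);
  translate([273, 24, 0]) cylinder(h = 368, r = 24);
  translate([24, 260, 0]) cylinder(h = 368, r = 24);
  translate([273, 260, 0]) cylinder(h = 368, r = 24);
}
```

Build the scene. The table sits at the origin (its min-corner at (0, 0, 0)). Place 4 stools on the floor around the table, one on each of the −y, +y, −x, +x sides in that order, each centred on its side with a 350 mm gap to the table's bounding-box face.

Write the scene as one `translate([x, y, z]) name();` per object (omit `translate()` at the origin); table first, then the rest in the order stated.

table();
translate([335, -634, 0]) stool();
translate([335, 1026, 0]) stool();
translate([-647, 196, 0]) stool();
translate([1317, 196, 0]) stool();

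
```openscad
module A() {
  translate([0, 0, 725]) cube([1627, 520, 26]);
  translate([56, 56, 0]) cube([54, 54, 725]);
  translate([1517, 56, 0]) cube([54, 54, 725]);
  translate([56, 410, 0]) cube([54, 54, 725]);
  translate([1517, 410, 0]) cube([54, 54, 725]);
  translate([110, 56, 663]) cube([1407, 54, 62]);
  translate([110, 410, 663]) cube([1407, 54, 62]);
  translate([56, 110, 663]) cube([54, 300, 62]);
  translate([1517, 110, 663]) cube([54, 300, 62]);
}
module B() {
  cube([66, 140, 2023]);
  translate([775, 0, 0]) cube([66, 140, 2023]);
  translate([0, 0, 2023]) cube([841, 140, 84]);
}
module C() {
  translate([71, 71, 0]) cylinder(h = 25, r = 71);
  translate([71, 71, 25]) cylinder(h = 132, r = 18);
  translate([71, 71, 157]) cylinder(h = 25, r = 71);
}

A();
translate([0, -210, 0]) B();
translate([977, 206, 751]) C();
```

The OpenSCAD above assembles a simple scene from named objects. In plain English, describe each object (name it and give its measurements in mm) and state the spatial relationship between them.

A is a table with a 1627×520 mm rectangular top, 26 mm thick, top surface at z = 751 mm, supported by four 54×54 mm square legs, each inset 56 mm from the nearest pair of top edges, running from the floor. Four apron rails, 54 mm thick and 62 mm tall, run between adjacent legs with their top edges flush with the underside of the top and their outer faces flush with the legs' outer faces.

B is a door frame. The clear opening is 709 mm wide and 2023 mm high. Two 66 mm wide jambs, 140 mm deep, stand either side of the opening from the floor to the top of the opening. A 84 mm thick head sits across the top of both jambs, spanning the full outside width of the frame.

C is a spool: two coaxial disc flanges of radius 71 mm and thickness 25 mm, joined by a core cylinder of radius 18 mm and height 132 mm. The lower flange rests on z = 0 and the three cylinders share a vertical axis.

The door frame is on the floor beside the table on its −y side. The spool is on top of the table.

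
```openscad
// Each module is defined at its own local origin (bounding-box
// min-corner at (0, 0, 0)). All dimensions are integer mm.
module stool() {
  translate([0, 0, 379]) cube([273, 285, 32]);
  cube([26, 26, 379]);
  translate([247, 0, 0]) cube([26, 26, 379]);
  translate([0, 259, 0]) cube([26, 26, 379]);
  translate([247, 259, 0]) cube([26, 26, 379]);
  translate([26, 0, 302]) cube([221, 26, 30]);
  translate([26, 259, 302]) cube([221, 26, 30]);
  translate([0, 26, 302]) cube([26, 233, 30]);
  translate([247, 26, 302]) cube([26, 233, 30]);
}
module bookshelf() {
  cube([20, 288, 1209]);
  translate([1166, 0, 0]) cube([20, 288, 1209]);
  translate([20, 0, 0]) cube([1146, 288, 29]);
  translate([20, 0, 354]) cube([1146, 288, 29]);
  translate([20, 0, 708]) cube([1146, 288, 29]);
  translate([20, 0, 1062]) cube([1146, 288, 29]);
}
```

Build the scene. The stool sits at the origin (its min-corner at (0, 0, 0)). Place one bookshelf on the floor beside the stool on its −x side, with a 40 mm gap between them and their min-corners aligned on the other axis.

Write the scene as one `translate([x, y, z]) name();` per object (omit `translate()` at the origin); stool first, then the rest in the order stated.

stool();
translate([-1226, 0, 0]) bookshelf();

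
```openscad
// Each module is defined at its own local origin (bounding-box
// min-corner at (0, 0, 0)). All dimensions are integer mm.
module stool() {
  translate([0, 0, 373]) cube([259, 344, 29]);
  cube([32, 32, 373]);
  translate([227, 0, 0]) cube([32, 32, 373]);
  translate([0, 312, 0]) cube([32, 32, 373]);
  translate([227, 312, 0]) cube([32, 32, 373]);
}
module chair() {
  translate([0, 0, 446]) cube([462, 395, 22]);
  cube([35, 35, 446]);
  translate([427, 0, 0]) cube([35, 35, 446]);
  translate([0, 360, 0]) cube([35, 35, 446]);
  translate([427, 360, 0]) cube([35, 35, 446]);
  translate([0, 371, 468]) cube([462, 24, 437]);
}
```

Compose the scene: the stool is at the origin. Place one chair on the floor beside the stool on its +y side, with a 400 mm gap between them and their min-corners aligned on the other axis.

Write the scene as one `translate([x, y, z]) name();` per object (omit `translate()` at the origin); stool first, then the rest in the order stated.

stool();
translate([0, 744, 0]) chair();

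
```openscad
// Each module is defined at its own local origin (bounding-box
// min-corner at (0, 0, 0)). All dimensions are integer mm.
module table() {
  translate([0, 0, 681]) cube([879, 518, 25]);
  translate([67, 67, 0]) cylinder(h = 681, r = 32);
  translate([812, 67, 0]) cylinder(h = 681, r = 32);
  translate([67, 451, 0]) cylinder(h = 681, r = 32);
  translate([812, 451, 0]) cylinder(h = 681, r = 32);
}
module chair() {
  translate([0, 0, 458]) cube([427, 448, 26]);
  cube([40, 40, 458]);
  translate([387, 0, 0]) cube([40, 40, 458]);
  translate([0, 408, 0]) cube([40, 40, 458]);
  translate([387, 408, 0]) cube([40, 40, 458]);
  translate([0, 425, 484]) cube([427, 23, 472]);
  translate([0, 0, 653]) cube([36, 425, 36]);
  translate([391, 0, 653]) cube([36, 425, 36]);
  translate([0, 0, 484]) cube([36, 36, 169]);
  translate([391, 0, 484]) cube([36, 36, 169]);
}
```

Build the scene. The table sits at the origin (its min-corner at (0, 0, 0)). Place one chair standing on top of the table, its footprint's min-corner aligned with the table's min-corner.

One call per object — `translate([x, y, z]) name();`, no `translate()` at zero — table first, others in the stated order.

table();
translate([0, 0, 706]) chair();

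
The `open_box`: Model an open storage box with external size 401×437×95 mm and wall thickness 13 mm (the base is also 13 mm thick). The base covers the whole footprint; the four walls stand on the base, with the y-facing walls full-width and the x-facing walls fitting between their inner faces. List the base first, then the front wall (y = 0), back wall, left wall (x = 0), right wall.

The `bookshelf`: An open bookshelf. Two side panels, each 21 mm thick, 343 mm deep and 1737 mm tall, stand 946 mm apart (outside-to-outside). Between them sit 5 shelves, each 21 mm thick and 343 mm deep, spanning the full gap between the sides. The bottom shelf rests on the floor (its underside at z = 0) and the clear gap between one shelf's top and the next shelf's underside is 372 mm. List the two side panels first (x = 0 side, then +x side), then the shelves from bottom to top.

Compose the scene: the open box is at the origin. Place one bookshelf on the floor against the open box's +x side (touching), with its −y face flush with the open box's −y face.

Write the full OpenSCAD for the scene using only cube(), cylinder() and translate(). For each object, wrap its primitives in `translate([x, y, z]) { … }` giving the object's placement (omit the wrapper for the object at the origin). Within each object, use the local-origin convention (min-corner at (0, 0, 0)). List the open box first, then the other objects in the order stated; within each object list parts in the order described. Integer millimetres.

cube([401, 437, 13]);
translate([0, 0, 13]) cube([401, 13, 82]);
translate([0, 424, 13]) cube([401, 13, 82]);
translate([0, 13, 13]) cube([13, 411, 82]);
translate([388, 13, 13]) cube([13, 411, 82]);
translate([401, 0, 0]) {
  cube([21, 343, 1737]);
  translate([925, 0, 0]) cube([21, 343, 1737]);
  translate([21, 0, 0]) cube([904, 343, 21]);
  translate([21, 0, 393]) cube([904, 343, 21]);
  translate([21, 0, 786]) cube([904, 343, 21]);
  translate([21, 0, 1179]) cube([904, 343, 21]);
  translate([21, 0, 1572]) cube([904, 343, 21]);
}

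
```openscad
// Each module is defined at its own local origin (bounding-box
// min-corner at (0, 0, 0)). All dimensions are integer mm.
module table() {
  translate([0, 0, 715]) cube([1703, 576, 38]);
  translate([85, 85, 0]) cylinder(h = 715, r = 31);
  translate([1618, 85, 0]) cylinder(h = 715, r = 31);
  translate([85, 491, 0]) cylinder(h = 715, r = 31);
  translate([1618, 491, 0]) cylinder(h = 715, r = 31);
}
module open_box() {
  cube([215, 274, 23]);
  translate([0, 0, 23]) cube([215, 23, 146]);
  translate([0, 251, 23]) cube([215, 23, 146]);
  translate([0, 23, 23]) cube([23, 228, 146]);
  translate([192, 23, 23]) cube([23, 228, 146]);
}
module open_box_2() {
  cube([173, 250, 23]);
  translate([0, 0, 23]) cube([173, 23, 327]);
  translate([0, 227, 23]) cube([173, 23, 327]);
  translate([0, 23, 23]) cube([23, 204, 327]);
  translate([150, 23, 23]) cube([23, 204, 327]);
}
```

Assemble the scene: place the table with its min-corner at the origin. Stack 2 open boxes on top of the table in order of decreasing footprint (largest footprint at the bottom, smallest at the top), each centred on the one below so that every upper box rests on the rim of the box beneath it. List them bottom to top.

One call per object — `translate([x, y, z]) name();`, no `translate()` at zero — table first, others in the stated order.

table();
translate([744, 151, 753]) open_box();
translate([765, 163, 922]) open_box_2();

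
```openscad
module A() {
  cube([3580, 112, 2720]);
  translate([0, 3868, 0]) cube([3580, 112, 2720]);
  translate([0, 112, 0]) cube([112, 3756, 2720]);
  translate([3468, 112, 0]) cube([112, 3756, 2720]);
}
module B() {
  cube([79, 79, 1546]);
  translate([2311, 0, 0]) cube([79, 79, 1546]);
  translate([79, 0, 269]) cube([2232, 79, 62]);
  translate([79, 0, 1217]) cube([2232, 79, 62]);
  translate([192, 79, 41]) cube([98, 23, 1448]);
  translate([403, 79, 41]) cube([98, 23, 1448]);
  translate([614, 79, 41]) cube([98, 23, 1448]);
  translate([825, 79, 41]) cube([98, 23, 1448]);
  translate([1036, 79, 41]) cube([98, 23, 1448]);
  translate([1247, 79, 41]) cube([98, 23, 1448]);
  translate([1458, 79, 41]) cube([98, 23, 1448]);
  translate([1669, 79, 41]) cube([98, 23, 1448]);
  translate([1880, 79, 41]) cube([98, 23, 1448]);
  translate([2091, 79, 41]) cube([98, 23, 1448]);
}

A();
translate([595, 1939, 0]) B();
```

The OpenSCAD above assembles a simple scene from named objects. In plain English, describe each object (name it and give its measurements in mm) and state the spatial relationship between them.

A is a box-shaped house frame (walls only): outside footprint 3580×3980 mm, wall height 2720 mm, wall thickness 112 mm. The two y-facing walls run the full x-width; the two x-facing walls fit between the inner faces of the y-facing walls.

B is a fence section. Two 79×79 mm posts, 1546 mm tall, stand on the floor with a clear span of 2232 mm between their inner faces. Two horizontal rails of 79×62 mm section span the gap between the posts with their undersides at z = 269 mm and z = 1217 mm, flush with the posts' −y face. 10 pickets, each 98 mm wide, 23 mm thick and 1448 mm tall, are fixed to the +y face of the rails with their bottoms at z = 41 mm, evenly spaced across the span with equal gaps (rounded down to the nearest mm) at the −x end and between each pair — any rounding remainder accumulates at the +x end.

The fence section sits inside the house frame, centred.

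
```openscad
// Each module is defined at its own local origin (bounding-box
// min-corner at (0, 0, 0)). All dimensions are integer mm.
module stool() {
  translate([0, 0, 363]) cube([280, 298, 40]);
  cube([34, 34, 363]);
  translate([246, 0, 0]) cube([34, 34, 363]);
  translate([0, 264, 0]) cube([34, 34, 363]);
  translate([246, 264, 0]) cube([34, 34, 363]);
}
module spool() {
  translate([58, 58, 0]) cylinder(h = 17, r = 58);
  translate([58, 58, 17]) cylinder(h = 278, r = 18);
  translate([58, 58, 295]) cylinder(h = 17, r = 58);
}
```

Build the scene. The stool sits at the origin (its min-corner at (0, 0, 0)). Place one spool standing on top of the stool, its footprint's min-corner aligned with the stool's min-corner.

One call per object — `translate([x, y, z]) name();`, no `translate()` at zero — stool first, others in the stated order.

stool();
translate([0, 0, 403]) spool();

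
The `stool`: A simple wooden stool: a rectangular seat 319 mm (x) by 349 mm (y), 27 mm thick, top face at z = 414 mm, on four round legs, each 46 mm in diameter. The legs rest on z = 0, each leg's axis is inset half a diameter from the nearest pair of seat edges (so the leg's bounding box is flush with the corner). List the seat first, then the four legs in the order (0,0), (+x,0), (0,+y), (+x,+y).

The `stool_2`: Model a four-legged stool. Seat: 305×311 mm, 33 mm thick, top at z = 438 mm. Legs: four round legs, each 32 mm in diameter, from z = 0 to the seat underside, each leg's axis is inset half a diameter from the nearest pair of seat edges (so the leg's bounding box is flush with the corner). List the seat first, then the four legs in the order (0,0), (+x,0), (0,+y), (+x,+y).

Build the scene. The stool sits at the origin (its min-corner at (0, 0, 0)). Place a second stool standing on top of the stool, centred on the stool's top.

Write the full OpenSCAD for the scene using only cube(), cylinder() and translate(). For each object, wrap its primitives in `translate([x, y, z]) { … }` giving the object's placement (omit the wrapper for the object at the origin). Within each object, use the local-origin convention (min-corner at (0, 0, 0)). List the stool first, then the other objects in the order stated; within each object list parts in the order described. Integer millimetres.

translate([0, 0, 387]) cube([319, 349, 27]);
translate([23, 23, 0]) cylinder(h = 387, r = 23);
translate([296, 23, 0]) cylinder(h = 387, r = 23);
translate([23, 326, 0]) cylinder(h = 387, r = 23);
translate([296, 326, 0]) cylinder(h = 387, r = 23);
translate([7, 19, 414]) {
  translate([0, 0, 405]) cube([305, 311, 33]);
  translate([16, 16, 0]) cylinder(h = 405, r = 16);
  translate([289, 16, 0]) cylinder(h = 405, r = 16);
  translate([16, 295, 0]) cylinder(h = 405, r = 16);
  translate([289, 295, 0]) cylinder(h = 405, r = 16);
}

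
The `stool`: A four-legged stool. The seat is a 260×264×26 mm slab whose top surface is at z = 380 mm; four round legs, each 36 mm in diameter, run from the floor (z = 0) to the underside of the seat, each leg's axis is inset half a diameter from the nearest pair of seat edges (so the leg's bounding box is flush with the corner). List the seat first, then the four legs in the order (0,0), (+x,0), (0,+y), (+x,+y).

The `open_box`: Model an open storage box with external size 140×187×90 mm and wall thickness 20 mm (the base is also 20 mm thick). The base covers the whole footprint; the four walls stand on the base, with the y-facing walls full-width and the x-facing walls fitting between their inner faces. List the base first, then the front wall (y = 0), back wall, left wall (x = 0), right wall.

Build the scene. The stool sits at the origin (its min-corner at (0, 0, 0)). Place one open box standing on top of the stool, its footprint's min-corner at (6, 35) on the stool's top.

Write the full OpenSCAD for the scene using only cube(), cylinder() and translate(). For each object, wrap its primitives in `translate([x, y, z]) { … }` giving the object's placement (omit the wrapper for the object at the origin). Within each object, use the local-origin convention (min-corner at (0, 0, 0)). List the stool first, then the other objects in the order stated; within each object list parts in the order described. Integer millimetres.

translate([0, 0, 354]) cube([260, 264, 26]);
translate([18, 18, 0]) cylinder(h = 354, r = 18);
translate([242, 18, 0]) cylinder(h = 354, r = 18);
translate([18, 246, 0]) cylinder(h = 354, r = 18);
translate([242, 246, 0]) cylinder(h = 354, r = 18);
translate([6, 35, 380]) {
  cube([140, 187, 20]);
  translate([0, 0, 20]) cube([140, 20, 70]);
  translate([0, 167, 20]) cube([140, 20, 70]);
  translate([0, 20, 20]) cube([20, 147, 70]);
  translate([120, 20, 20]) cube([20, 147, 70]);
}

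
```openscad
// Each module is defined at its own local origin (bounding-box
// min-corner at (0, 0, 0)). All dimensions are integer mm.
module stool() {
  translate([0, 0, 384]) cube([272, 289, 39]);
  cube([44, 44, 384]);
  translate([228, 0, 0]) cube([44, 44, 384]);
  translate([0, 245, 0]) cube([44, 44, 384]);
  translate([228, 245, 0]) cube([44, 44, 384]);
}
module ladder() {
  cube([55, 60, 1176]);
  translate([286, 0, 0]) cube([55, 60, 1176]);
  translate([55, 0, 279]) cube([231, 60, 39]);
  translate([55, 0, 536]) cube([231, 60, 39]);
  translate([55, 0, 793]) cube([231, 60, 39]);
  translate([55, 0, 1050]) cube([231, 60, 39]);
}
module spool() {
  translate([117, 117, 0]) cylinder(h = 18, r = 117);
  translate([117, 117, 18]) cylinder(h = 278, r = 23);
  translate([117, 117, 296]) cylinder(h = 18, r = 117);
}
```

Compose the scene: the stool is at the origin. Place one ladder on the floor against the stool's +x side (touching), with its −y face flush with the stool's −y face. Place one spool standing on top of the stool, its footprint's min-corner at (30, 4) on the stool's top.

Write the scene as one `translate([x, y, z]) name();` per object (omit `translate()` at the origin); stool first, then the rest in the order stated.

stool();
translate([272, 0, 0]) ladder();
translate([30, 4, 423]) spool();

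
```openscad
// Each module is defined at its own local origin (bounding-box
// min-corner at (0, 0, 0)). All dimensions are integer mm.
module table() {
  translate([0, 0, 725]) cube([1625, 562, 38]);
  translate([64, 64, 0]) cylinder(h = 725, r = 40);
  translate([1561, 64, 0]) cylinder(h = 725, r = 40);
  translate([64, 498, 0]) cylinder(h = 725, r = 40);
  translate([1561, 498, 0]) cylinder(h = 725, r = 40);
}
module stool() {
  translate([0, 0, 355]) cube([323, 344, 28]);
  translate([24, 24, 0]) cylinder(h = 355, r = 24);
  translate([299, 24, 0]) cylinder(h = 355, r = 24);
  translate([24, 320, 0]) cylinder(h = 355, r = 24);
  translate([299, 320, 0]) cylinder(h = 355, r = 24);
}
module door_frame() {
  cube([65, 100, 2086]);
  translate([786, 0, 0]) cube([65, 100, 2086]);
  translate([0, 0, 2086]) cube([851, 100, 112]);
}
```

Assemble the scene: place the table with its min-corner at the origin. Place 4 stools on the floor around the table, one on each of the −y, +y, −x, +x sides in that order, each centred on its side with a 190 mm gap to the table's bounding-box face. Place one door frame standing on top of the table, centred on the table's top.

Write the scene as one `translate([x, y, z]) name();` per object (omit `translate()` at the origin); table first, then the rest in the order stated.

table();
translate([651, -534, 0]) stool();
translate([651, 752, 0]) stool();
translate([-513, 109, 0]) stool();
translate([1815, 109, 0]) stool();
translate([387, 231, 763]) door_frame();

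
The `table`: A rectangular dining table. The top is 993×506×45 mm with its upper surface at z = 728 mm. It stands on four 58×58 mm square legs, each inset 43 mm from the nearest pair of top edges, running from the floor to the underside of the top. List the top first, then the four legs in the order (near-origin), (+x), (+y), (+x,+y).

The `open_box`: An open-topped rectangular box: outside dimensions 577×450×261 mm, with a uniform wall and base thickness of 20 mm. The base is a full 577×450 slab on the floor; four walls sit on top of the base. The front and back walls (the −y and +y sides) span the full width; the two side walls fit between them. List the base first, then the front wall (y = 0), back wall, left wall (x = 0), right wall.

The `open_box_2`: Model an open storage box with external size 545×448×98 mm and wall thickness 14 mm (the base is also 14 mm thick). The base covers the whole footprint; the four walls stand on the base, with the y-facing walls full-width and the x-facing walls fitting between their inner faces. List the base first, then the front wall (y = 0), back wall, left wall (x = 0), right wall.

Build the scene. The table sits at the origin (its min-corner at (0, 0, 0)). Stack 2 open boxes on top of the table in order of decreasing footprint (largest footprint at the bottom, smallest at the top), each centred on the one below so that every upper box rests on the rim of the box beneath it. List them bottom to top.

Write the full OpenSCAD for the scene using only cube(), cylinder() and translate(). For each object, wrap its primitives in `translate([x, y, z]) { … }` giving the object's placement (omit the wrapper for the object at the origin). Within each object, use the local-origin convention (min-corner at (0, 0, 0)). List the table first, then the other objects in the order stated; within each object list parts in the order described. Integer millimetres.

translate([0, 0, 683]) cube([993, 506, 45]);
translate([43, 43, 0]) cube([58, 58, 683]);
translate([892, 43, 0]) cube([58, 58, 683]);
translate([43, 405, 0]) cube([58, 58, 683]);
translate([892, 405, 0]) cube([58, 58, 683]);
translate([208, 28, 728]) {
  cube([577, 450, 20]);
  translate([0, 0, 20]) cube([577, 20, 241]);
  translate([0, 430, 20]) cube([577, 20, 241]);
  translate([0, 20, 20]) cube([20, 410, 241]);
  translate([557, 20, 20]) cube([20, 410, 241]);
}
translate([224, 29, 989]) {
  cube([545, 448, 14]);
  translate([0, 0, 14]) cube([545, 14, 84]);
  translate([0, 434, 14]) cube([545, 14, 84]);
  translate([0, 14, 14]) cube([14, 420, 84]);
  translate([531, 14, 14]) cube([14, 420, 84]);
}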